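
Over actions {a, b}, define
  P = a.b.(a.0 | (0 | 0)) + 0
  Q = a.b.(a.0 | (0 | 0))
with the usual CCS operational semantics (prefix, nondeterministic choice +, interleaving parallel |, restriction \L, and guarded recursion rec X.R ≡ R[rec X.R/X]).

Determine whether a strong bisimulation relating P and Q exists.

bisimilar

P's transition system — 4 states:
  m0 = a.b.(a.0 | (0 | 0)) + 0 :: =a=> m1
  m1 = b.(a.0 | (0 | 0)) :: =b=> m2
  m2 = a.0 | (0 | 0) :: =a=> m3
  m3 = 0 | (0 | 0) :: deadlocked
Q's transition system — 4 states:
  n0 = a.b.(a.0 | (0 | 0)) :: =a=> n1
  n1 = b.(a.0 | (0 | 0)) :: =b=> n2
  n2 = a.0 | (0 | 0) :: =a=> n3
  n3 = 0 | (0 | 0) :: deadlocked
Coarsest stable partition (strong bisimilarity classes):
  B0 = {m0, n0}
  B1 = {m1, n1}
  B2 = {m2, n2}
  B3 = {m3, n3}
m0 ∈ B0, n0 ∈ B0 → same block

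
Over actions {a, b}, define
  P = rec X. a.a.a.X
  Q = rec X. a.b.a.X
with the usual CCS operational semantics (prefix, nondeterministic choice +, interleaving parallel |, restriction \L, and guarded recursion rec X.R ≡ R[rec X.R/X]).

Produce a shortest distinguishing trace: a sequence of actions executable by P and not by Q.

Reachable graph of P (3 states):
  u0 = rec X. a.a.a.X :: --a--▸ u1
  u1 = a.a.(rec X. a.a.a.X) :: --a--▸ u2
  u2 = a.(rec X. a.a.a.X) :: --a--▸ u0
Reachable graph of Q (3 states):
  v0 = rec X. a.b.a.X :: --a--▸ v1
  v1 = b.a.(rec X. a.b.a.X) :: --b--▸ v2
  v2 = a.(rec X. a.b.a.X) :: --a--▸ v0
Run σ = ⟨aa⟩ on P: start {u0}
  [1] a ⇒ {u1}
  [2] a ⇒ {u2}
  P completes σ.
Run σ = ⟨aa⟩ on Q: start {v0}
  [1] a ⇒ {v1}
  [2] a ⇒ ∅ (Q stuck)

aa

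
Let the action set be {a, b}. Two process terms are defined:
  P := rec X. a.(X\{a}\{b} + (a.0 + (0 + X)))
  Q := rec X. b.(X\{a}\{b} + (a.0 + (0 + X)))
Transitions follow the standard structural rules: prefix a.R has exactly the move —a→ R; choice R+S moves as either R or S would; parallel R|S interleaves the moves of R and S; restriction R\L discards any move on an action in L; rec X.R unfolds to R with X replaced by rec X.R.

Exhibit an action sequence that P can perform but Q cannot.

a

Reachable graph of P (3 states):
  p0 = rec X. a.(X\{a}\{b} + (a.0 + (0 + X))) :: =a=> p1
  p1 = (rec X. a.(X\{a}\{b} + (a.0 + (0 + X))))\{a}\{b} + (a.0 + (0 + (rec X. a.(X\{a}\{b} + (a.0 + (0 + X)))))) :: =a=> p1, =a=> p2
  p2 = 0 :: stopped
Reachable graph of Q (3 states):
  q0 = rec X. b.(X\{a}\{b} + (a.0 + (0 + X))) :: =b=> q1
  q1 = (rec X. b.(X\{a}\{b} + (a.0 + (0 + X))))\{a}\{b} + (a.0 + (0 + (rec X. b.(X\{a}\{b} + (a.0 + (0 + X)))))) :: =a=> q2, =b=> q1
  q2 = 0 :: stopped
Trace ⟨a⟩ through P, begin at {p0}:
  step 1 (a): {p1}
  ✓ P
Trace ⟨a⟩ through Q, begin at {q0}:
  step 1 (a): no successor for Q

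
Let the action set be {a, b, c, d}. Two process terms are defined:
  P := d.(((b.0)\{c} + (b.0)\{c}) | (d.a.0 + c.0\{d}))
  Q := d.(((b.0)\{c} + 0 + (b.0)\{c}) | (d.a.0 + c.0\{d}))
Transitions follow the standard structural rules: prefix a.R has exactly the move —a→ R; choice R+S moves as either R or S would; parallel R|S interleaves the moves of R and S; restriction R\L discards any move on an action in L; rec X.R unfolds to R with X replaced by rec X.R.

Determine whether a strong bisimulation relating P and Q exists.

bisimilar

Reachable graph of P (9 states):
  p0 = d.(((b.0)\{c} + (b.0)\{c}) | (d.a.0 + c.0\{d})) → —d→ p1
  p1 = ((b.0)\{c} + (b.0)\{c}) | (d.a.0 + c.0\{d}) → —b→ p2, —c→ p3, —d→ p4
  p2 = 0\{c} | (d.a.0 + c.0\{d}) → —c→ p5, —d→ p6
  p3 = ((b.0)\{c} + (b.0)\{c}) | 0\{d} → —b→ p5
  p4 = ((b.0)\{c} + (b.0)\{c}) | a.0 → —a→ p7, —b→ p6
  p5 = 0\{c} | 0\{d} → stopped
  p6 = 0\{c} | a.0 → —a→ p8
  p7 = ((b.0)\{c} + (b.0)\{c}) | 0 → —b→ p8
  p8 = 0\{c} | 0 → stopped
Reachable graph of Q (9 states):
  q0 = d.(((b.0)\{c} + 0 + (b.0)\{c}) | (d.a.0 + c.0\{d})) → —d→ q1
  q1 = ((b.0)\{c} + 0 + (b.0)\{c}) | (d.a.0 + c.0\{d}) → —b→ q2, —c→ q3, —d→ q4
  q2 = 0\{c} | (d.a.0 + c.0\{d}) → —c→ q5, —d→ q6
  q3 = ((b.0)\{c} + 0 + (b.0)\{c}) | 0\{d} → —b→ q5
  q4 = ((b.0)\{c} + 0 + (b.0)\{c}) | a.0 → —a→ q7, —b→ q6
  q5 = 0\{c} | 0\{d} → stopped
  q6 = 0\{c} | a.0 → —a→ q8
  q7 = ((b.0)\{c} + 0 + (b.0)\{c}) | 0 → —b→ q8
  q8 = 0\{c} | 0 → stopped
Bisimilarity quotient blocks:
  B0 = {p0, q0}
  B1 = {p1, q1}
  B2 = {p3, p7, q3, q7}
  B3 = {p5, p8, q5, q8}
  B4 = {p4, q4}
  B5 = {p6, q6}
  B6 = {p2, q2}
p0 ∈ B0, q0 ∈ B0 → same block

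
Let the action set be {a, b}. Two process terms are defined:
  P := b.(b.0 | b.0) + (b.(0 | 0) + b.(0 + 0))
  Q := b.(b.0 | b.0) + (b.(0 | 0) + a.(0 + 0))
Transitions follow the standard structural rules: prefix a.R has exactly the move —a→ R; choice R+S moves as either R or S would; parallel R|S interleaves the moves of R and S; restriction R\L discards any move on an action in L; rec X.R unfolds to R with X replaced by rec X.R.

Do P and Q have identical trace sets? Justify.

traces(P) ≠ traces(Q) — witness ⟨a⟩

LTS(P): 6 reachable states
  p0 = b.(b.0 | b.0) + (b.(0 | 0) + b.(0 + 0)) | —b→ p1, —b→ p2, —b→ p3
  p1 = 0 + 0 | deadlocked
  p2 = 0 | 0 | deadlocked
  p3 = b.0 | b.0 | —b→ p4, —b→ p5
  p4 = 0 | b.0 | —b→ p2
  p5 = b.0 | 0 | —b→ p2
LTS(Q): 6 reachable states
  q0 = b.(b.0 | b.0) + (b.(0 | 0) + a.(0 + 0)) | —a→ q1, —b→ q2, —b→ q3
  q1 = 0 + 0 | deadlocked
  q2 = 0 | 0 | deadlocked
  q3 = b.0 | b.0 | —b→ q4, —b→ q5
  q4 = 0 | b.0 | —b→ q2
  q5 = b.0 | 0 | —b→ q2
Run σ = ⟨a⟩ on Q: start {q0}
  after a @ step 1: {q1}
  Q completes σ.
Run σ = ⟨a⟩ on P: start {p0}
  after a @ step 1: ∅  — P cannot continue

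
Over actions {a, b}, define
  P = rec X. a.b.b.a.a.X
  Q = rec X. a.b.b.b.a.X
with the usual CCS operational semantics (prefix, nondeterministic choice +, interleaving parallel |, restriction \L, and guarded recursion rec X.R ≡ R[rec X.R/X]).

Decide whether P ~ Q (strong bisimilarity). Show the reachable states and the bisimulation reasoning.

P's transition system — 5 states:
  s0 = rec X. a.b.b.a.a.X | —a→ s1
  s1 = b.b.a.a.(rec X. a.b.b.a.a.X) | —b→ s2
  s2 = b.a.a.(rec X. a.b.b.a.a.X) | —b→ s3
  s3 = a.a.(rec X. a.b.b.a.a.X) | —a→ s4
  s4 = a.(rec X. a.b.b.a.a.X) | —a→ s0
Q's transition system — 5 states:
  t0 = rec X. a.b.b.b.a.X | —a→ t1
  t1 = b.b.b.a.(rec X. a.b.b.b.a.X) | —b→ t2
  t2 = b.b.a.(rec X. a.b.b.b.a.X) | —b→ t3
  t3 = b.a.(rec X. a.b.b.b.a.X) | —b→ t4
  t4 = a.(rec X. a.b.b.b.a.X) | —a→ t0
Bisimilarity quotient blocks:
  B0 = {s0}
  B1 = {s1}
  B2 = {s2}
  B3 = {s3}
  B4 = {s4}
  B5 = {t0}
  B6 = {t1}
  B7 = {t2}
  B8 = {t3}
  B9 = {t4}
s0 ∈ B0, t0 ∈ B5 → different blocks

NO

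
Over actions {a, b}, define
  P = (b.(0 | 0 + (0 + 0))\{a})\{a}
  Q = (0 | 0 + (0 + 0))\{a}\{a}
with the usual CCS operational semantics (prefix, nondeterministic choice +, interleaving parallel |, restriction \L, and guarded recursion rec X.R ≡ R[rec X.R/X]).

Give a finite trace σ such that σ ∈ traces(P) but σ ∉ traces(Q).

P's transition system — 2 states:
  p0 = (b.(0 | 0 + (0 + 0))\{a})\{a} :: —b→ p1
  p1 = (0 | 0 + (0 + 0))\{a}\{a} :: stopped
Q's transition system — 1 states:
  q0 = (0 | 0 + (0 + 0))\{a}\{a} :: stopped
Executing b from P (initial set {p0}):
  step 1 (b): {p1}
  ✓ P
Executing b from Q (initial set {q0}):
  step 1 (b): ∅  — Q cannot continue

b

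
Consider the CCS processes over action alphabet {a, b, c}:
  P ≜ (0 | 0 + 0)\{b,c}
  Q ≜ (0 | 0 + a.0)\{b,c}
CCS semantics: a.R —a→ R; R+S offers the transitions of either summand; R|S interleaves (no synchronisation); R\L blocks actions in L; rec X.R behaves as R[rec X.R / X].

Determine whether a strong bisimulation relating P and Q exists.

P's transition system — 1 states:
  p0 = (0 | 0 + 0)\{b,c} | stopped
Q's transition system — 2 states:
  q0 = (0 | 0 + a.0)\{b,c} | --a--▸ q1
  q1 = 0\{b,c} | stopped
Bisimilarity quotient blocks:
  B0 = {p0, q1}
  B1 = {q0}
p0 ∈ B0, q0 ∈ B1 → different blocks

NO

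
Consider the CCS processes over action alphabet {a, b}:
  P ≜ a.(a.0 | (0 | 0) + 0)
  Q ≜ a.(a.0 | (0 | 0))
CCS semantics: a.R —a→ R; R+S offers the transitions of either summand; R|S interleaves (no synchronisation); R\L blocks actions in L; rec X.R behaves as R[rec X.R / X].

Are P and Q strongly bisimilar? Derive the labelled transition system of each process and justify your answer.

Reachable graph of P (3 states):
  m0 = a.(a.0 | (0 | 0) + 0) ⊢ =a=> m1
  m1 = a.0 | (0 | 0) + 0 ⊢ =a=> m2
  m2 = 0 | (0 | 0) ⊢ (no moves)
Reachable graph of Q (3 states):
  n0 = a.(a.0 | (0 | 0)) ⊢ =a=> n1
  n1 = a.0 | (0 | 0) ⊢ =a=> n2
  n2 = 0 | (0 | 0) ⊢ (no moves)
Bisimilarity quotient blocks:
  B0 = {m0, n0}
  B1 = {m1, n1}
  B2 = {m2, n2}
m0 ∈ B0, n0 ∈ B0 → same block

bisimilar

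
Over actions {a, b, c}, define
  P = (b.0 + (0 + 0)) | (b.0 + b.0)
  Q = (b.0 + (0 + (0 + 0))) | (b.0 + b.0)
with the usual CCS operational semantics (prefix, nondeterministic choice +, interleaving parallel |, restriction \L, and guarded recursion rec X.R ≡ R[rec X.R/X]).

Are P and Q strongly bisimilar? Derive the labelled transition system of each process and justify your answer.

YES

LTS(P): 4 reachable states
  s0 = (b.0 + (0 + 0)) | (b.0 + b.0) has moves --b--▸ s1, --b--▸ s2
  s1 = (b.0 + (0 + 0)) | 0 has moves --b--▸ s3
  s2 = 0 | (b.0 + b.0) has moves --b--▸ s3
  s3 = 0 | 0 has moves deadlocked
LTS(Q): 4 reachable states
  t0 = (b.0 + (0 + (0 + 0))) | (b.0 + b.0) has moves --b--▸ t1, --b--▸ t2
  t1 = (b.0 + (0 + (0 + 0))) | 0 has moves --b--▸ t3
  t2 = 0 | (b.0 + b.0) has moves --b--▸ t3
  t3 = 0 | 0 has moves deadlocked
Bisimilarity quotient blocks:
  B0 = {s0, t0}
  B1 = {s1, s2, t1, t2}
  B2 = {s3, t3}
s0 ∈ B0, t0 ∈ B0 → same block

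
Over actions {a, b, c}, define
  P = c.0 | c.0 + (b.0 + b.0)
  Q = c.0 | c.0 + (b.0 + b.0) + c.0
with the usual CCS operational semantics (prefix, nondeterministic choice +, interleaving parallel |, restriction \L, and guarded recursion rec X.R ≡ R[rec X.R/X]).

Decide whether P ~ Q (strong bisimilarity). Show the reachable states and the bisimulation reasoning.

not bisimilar

LTS(P): 5 reachable states
  s0 = c.0 | c.0 + (b.0 + b.0) ⊢ --b--▸ s1, --c--▸ s2, --c--▸ s3
  s1 = 0 ⊢ ∅
  s2 = 0 | c.0 ⊢ --c--▸ s4
  s3 = c.0 | 0 ⊢ --c--▸ s4
  s4 = 0 | 0 ⊢ ∅
LTS(Q): 5 reachable states
  t0 = c.0 | c.0 + (b.0 + b.0) + c.0 ⊢ --b--▸ t1, --c--▸ t1, --c--▸ t2, --c--▸ t3
  t1 = 0 ⊢ ∅
  t2 = 0 | c.0 ⊢ --c--▸ t4
  t3 = c.0 | 0 ⊢ --c--▸ t4
  t4 = 0 | 0 ⊢ ∅
Partition-refinement fixed point:
  B0 = {s0}
  B1 = {s2, s3, t2, t3}
  B2 = {s1, s4, t1, t4}
  B3 = {t0}
s0 ∈ B0, t0 ∈ B3 → different blocks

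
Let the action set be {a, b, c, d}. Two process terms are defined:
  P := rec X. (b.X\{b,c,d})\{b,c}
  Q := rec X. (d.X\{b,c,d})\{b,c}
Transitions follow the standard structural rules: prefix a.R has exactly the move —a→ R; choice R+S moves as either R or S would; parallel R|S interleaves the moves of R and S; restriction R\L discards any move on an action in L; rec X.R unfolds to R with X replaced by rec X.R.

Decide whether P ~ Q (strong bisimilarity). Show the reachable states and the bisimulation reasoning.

LTS(P): 1 reachable states
  u0 = rec X. (b.X\{b,c,d})\{b,c} has moves ∅
LTS(Q): 2 reachable states
  v0 = rec X. (d.X\{b,c,d})\{b,c} has moves ··d··> v1
  v1 = (rec X. (d.X\{b,c,d})\{b,c})\{b,c,d}\{b,c} has moves ∅
Coarsest stable partition (strong bisimilarity classes):
  B0 = {u0, v1}
  B1 = {v0}
u0 ∈ B0, v0 ∈ B1 → different blocks

NO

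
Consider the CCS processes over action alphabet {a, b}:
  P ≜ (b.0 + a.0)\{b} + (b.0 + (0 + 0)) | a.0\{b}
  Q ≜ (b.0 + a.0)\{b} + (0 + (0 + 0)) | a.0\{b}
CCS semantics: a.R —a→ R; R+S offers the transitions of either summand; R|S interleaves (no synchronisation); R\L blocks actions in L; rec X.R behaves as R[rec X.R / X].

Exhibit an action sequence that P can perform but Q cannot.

LTS(P): 5 reachable states
  s0 = (b.0 + a.0)\{b} + (b.0 + (0 + 0)) | a.0\{b} → --a--▸ s1, --a--▸ s2, --b--▸ s3
  s1 = (b.0 + (0 + 0)) | 0\{b} → --b--▸ s4
  s2 = 0\{b} → ∅
  s3 = 0 | a.0\{b} → --a--▸ s4
  s4 = 0 | 0\{b} → ∅
LTS(Q): 3 reachable states
  t0 = (b.0 + a.0)\{b} + (0 + (0 + 0)) | a.0\{b} → --a--▸ t1, --a--▸ t2
  t1 = (0 + (0 + 0)) | 0\{b} → ∅
  t2 = 0\{b} → ∅
Trace ⟨b⟩ through P, begin at {s0}:
  [1] b ⇒ {s3}
  — P admits the full trace.
Trace ⟨b⟩ through Q, begin at {t0}:
  [1] b ⇒ no successor for Q

b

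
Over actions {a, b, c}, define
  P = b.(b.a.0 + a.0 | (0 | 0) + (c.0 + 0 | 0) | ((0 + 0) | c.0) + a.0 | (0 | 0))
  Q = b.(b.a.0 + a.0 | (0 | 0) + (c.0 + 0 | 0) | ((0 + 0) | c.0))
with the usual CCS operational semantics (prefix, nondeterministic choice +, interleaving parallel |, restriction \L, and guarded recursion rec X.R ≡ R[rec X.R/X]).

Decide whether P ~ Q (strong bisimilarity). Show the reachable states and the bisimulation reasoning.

P ~ Q

LTS(P): 8 reachable states
  m0 = b.(b.a.0 + a.0 | (0 | 0) + (c.0 + 0 | 0) | ((0 + 0) | c.0) + a.0 | (0 | 0)) → —b→ m1
  m1 = b.a.0 + a.0 | (0 | 0) + (c.0 + 0 | 0) | ((0 + 0) | c.0) + a.0 | (0 | 0) → —a→ m2, —b→ m3, —c→ m4, —c→ m5
  m2 = 0 | (0 | 0) → deadlocked
  m3 = a.0 → —a→ m6
  m4 = (c.0 + 0 | 0) | ((0 + 0) | 0) → —c→ m7
  m5 = 0 | ((0 + 0) | c.0) → —c→ m7
  m6 = 0 → deadlocked
  m7 = 0 | ((0 + 0) | 0) → deadlocked
LTS(Q): 8 reachable states
  n0 = b.(b.a.0 + a.0 | (0 | 0) + (c.0 + 0 | 0) | ((0 + 0) | c.0)) → —b→ n1
  n1 = b.a.0 + a.0 | (0 | 0) + (c.0 + 0 | 0) | ((0 + 0) | c.0) → —a→ n2, —b→ n3, —c→ n4, —c→ n5
  n2 = 0 | (0 | 0) → deadlocked
  n3 = a.0 → —a→ n6
  n4 = (c.0 + 0 | 0) | ((0 + 0) | 0) → —c→ n7
  n5 = 0 | ((0 + 0) | c.0) → —c→ n7
  n6 = 0 → deadlocked
  n7 = 0 | ((0 + 0) | 0) → deadlocked
Bisimilarity quotient blocks:
  B0 = {m0, n0}
  B1 = {m1, n1}
  B2 = {m2, m6, m7, n2, n6, n7}
  B3 = {m3, n3}
  B4 = {m4, m5, n4, n5}
m0 ∈ B0, n0 ∈ B0 → same block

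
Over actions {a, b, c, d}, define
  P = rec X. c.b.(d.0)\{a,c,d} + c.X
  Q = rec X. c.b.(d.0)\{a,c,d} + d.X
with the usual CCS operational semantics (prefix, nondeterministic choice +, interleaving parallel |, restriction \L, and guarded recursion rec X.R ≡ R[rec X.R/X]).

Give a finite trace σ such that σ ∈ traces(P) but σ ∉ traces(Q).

cc

LTS(P): 3 reachable states
  u0 = rec X. c.b.(d.0)\{a,c,d} + c.X | ··c··> u0, ··c··> u1
  u1 = b.(d.0)\{a,c,d} | ··b··> u2
  u2 = (d.0)\{a,c,d} | stopped
LTS(Q): 3 reachable states
  v0 = rec X. c.b.(d.0)\{a,c,d} + d.X | ··c··> v1, ··d··> v0
  v1 = b.(d.0)\{a,c,d} | ··b··> v2
  v2 = (d.0)\{a,c,d} | stopped
Trace ⟨cc⟩ through P, begin at {u0}:
  step 1 (c): {u0, u1}
  step 2 (c): {u0, u1}
  ✓ P
Trace ⟨cc⟩ through Q, begin at {v0}:
  step 1 (c): {v1}
  step 2 (c): ∅ (Q stuck)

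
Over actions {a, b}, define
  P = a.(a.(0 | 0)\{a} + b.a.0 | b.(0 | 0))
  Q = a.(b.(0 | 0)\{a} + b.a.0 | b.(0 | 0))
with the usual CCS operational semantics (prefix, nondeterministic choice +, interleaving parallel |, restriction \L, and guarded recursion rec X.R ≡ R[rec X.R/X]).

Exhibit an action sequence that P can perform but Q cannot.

Reachable graph of P (8 states):
  u0 = a.(a.(0 | 0)\{a} + b.a.0 | b.(0 | 0)) → —a→ u1
  u1 = a.(0 | 0)\{a} + b.a.0 | b.(0 | 0) → —a→ u2, —b→ u3, —b→ u4
  u2 = (0 | 0)\{a} → stopped
  u3 = a.0 | b.(0 | 0) → —a→ u5, —b→ u6
  u4 = b.a.0 | (0 | 0) → —b→ u6
  u5 = 0 | b.(0 | 0) → —b→ u7
  u6 = a.0 | (0 | 0) → —a→ u7
  u7 = 0 | (0 | 0) → stopped
Reachable graph of Q (8 states):
  v0 = a.(b.(0 | 0)\{a} + b.a.0 | b.(0 | 0)) → —a→ v1
  v1 = b.(0 | 0)\{a} + b.a.0 | b.(0 | 0) → —b→ v2, —b→ v3, —b→ v4
  v2 = (0 | 0)\{a} → stopped
  v3 = a.0 | b.(0 | 0) → —a→ v5, —b→ v6
  v4 = b.a.0 | (0 | 0) → —b→ v6
  v5 = 0 | b.(0 | 0) → —b→ v7
  v6 = a.0 | (0 | 0) → —a→ v7
  v7 = 0 | (0 | 0) → stopped
Executing aa from P (initial set {u0}):
  [1] a ⇒ {u1}
  [2] a ⇒ {u2}
  — P admits the full trace.
Executing aa from Q (initial set {v0}):
  [1] a ⇒ {v1}
  [2] a ⇒ ∅  — Q cannot continue

aa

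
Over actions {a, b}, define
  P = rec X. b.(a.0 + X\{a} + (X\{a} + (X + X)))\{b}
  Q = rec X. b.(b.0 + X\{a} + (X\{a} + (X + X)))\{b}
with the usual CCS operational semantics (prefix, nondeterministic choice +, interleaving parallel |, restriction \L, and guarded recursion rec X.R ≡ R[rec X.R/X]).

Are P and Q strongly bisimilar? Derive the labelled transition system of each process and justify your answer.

P's transition system — 3 states:
  s0 = rec X. b.(a.0 + X\{a} + (X\{a} + (X + X)))\{b} :: —b→ s1
  s1 = (a.0 + (rec X. b.(a.0 + X\{a} + (X\{a} + (X + X)))\{b})\{a} + ((rec X. b.(a.0 + X\{a} + (X\{a} + (X + X)))\{b})\{a} + ((rec X. b.(a.0 + X\{a} + (X\{a} + (X + X)))\{b}) + (rec X. b.(a.0 + X\{a} + (X\{a} + (X + X)))\{b}))))\{b} :: —a→ s2
  s2 = 0\{b} :: (no moves)
Q's transition system — 2 states:
  t0 = rec X. b.(b.0 + X\{a} + (X\{a} + (X + X)))\{b} :: —b→ t1
  t1 = (b.0 + (rec X. b.(b.0 + X\{a} + (X\{a} + (X + X)))\{b})\{a} + ((rec X. b.(b.0 + X\{a} + (X\{a} + (X + X)))\{b})\{a} + ((rec X. b.(b.0 + X\{a} + (X\{a} + (X + X)))\{b}) + (rec X. b.(b.0 + X\{a} + (X\{a} + (X + X)))\{b}))))\{b} :: (no moves)
Partition-refinement fixed point:
  B0 = {s0}
  B1 = {s1}
  B2 = {s2, t1}
  B3 = {t0}
s0 ∈ B0, t0 ∈ B3 → different blocks

NO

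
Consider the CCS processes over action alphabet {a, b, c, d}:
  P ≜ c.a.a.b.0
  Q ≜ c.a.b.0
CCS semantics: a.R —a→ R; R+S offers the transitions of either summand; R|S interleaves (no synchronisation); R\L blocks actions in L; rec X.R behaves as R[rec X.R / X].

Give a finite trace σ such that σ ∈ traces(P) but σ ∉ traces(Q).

caa

LTS(P): 5 reachable states
  p0 = c.a.a.b.0 | -c-> p1
  p1 = a.a.b.0 | -a-> p2
  p2 = a.b.0 | -a-> p3
  p3 = b.0 | -b-> p4
  p4 = 0 | ∅
LTS(Q): 4 reachable states
  q0 = c.a.b.0 | -c-> q1
  q1 = a.b.0 | -a-> q2
  q2 = b.0 | -b-> q3
  q3 = 0 | ∅
Executing caa from P (initial set {p0}):
  after c @ step 1: {p1}
  after a @ step 2: {p2}
  after a @ step 3: {p3}
  ✓ P
Executing caa from Q (initial set {q0}):
  after c @ step 1: {q1}
  after a @ step 2: {q2}
  after a @ step 3: no successor for Q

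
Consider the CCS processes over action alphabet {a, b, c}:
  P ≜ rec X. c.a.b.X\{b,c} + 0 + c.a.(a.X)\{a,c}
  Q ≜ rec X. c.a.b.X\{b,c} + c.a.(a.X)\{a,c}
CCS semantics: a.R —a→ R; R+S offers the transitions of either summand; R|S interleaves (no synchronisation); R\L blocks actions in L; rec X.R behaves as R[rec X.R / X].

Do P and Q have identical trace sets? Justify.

YES

P's transition system — 6 states:
  m0 = rec X. c.a.b.X\{b,c} + 0 + c.a.(a.X)\{a,c} ⊢ -c-> m1, -c-> m2
  m1 = a.(a.(rec X. c.a.b.X\{b,c} + 0 + c.a.(a.X)\{a,c}))\{a,c} ⊢ -a-> m3
  m2 = a.b.(rec X. c.a.b.X\{b,c} + 0 + c.a.(a.X)\{a,c})\{b,c} ⊢ -a-> m4
  m3 = (a.(rec X. c.a.b.X\{b,c} + 0 + c.a.(a.X)\{a,c}))\{a,c} ⊢ stopped
  m4 = b.(rec X. c.a.b.X\{b,c} + 0 + c.a.(a.X)\{a,c})\{b,c} ⊢ -b-> m5
  m5 = (rec X. c.a.b.X\{b,c} + 0 + c.a.(a.X)\{a,c})\{b,c} ⊢ stopped
Q's transition system — 6 states:
  n0 = rec X. c.a.b.X\{b,c} + c.a.(a.X)\{a,c} ⊢ -c-> n1, -c-> n2
  n1 = a.(a.(rec X. c.a.b.X\{b,c} + c.a.(a.X)\{a,c}))\{a,c} ⊢ -a-> n3
  n2 = a.b.(rec X. c.a.b.X\{b,c} + c.a.(a.X)\{a,c})\{b,c} ⊢ -a-> n4
  n3 = (a.(rec X. c.a.b.X\{b,c} + c.a.(a.X)\{a,c}))\{a,c} ⊢ stopped
  n4 = b.(rec X. c.a.b.X\{b,c} + c.a.(a.X)\{a,c})\{b,c} ⊢ -b-> n5
  n5 = (rec X. c.a.b.X\{b,c} + c.a.(a.X)\{a,c})\{b,c} ⊢ stopped
Coarsest stable partition (strong bisimilarity classes):
  B0 = {m0, n0}
  B1 = {m1, n1}
  B2 = {m3, m5, n3, n5}
  B3 = {m2, n2}
  B4 = {m4, n4}
m0 ∈ B0, n0 ∈ B0 → same block
Bisimilar ⇒ trace-equivalent.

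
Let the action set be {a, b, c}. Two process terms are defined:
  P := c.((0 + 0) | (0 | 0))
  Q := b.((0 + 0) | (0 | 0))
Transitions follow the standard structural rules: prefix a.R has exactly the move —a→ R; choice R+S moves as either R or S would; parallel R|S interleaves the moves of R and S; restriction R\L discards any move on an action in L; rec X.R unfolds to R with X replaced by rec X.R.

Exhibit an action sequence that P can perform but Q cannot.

LTS(P): 2 reachable states
  s0 = c.((0 + 0) | (0 | 0)) :: --c--▸ s1
  s1 = (0 + 0) | (0 | 0) :: stopped
LTS(Q): 2 reachable states
  t0 = b.((0 + 0) | (0 | 0)) :: --b--▸ t1
  t1 = (0 + 0) | (0 | 0) :: stopped
Executing c from P (initial set {s0}):
  step 1 (c): {s1}
  ✓ P
Executing c from Q (initial set {t0}):
  step 1 (c): no successor for Q

c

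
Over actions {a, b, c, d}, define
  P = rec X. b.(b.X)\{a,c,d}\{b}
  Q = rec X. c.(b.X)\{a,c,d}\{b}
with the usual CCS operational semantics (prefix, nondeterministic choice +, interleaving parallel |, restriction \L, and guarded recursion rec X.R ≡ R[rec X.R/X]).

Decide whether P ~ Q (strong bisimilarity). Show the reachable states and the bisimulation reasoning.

NO

Reachable graph of P (2 states):
  m0 = rec X. b.(b.X)\{a,c,d}\{b} :: --b--▸ m1
  m1 = (b.(rec X. b.(b.X)\{a,c,d}\{b}))\{a,c,d}\{b} :: stopped
Reachable graph of Q (2 states):
  n0 = rec X. c.(b.X)\{a,c,d}\{b} :: --c--▸ n1
  n1 = (b.(rec X. c.(b.X)\{a,c,d}\{b}))\{a,c,d}\{b} :: stopped
Coarsest stable partition (strong bisimilarity classes):
  B0 = {m0}
  B1 = {m1, n1}
  B2 = {n0}
m0 ∈ B0, n0 ∈ B2 → different blocks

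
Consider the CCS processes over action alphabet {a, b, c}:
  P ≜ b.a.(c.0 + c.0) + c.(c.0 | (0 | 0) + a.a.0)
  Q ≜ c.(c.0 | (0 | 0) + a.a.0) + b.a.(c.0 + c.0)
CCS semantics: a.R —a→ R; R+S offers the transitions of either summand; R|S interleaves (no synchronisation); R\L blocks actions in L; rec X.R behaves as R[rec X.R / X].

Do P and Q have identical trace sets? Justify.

P's transition system — 7 states:
  p0 = b.a.(c.0 + c.0) + c.(c.0 | (0 | 0) + a.a.0) has moves ··b··> p1, ··c··> p2
  p1 = a.(c.0 + c.0) has moves ··a··> p3
  p2 = c.0 | (0 | 0) + a.a.0 has moves ··a··> p4, ··c··> p5
  p3 = c.0 + c.0 has moves ··c··> p6
  p4 = a.0 has moves ··a··> p6
  p5 = 0 | (0 | 0) has moves stopped
  p6 = 0 has moves stopped
Q's transition system — 7 states:
  q0 = c.(c.0 | (0 | 0) + a.a.0) + b.a.(c.0 + c.0) has moves ··b··> q1, ··c··> q2
  q1 = a.(c.0 + c.0) has moves ··a··> q3
  q2 = c.0 | (0 | 0) + a.a.0 has moves ··a··> q4, ··c··> q5
  q3 = c.0 + c.0 has moves ··c··> q6
  q4 = a.0 has moves ··a··> q6
  q5 = 0 | (0 | 0) has moves stopped
  q6 = 0 has moves stopped
Coarsest stable partition (strong bisimilarity classes):
  B0 = {p0, q0}
  B1 = {p2, q2}
  B2 = {p5, p6, q5, q6}
  B3 = {p4, q4}
  B4 = {p1, q1}
  B5 = {p3, q3}
p0 ∈ B0, q0 ∈ B0 → same block
Bisimilar ⇒ trace-equivalent.

YES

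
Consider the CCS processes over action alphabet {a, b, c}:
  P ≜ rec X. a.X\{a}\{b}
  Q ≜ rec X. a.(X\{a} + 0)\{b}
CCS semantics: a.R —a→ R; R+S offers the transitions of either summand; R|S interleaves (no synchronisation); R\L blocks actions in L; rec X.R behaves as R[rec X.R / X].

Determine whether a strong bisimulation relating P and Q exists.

YES

LTS(P): 2 reachable states
  s0 = rec X. a.X\{a}\{b} → -a-> s1
  s1 = (rec X. a.X\{a}\{b})\{a}\{b} → deadlocked
LTS(Q): 2 reachable states
  t0 = rec X. a.(X\{a} + 0)\{b} → -a-> t1
  t1 = ((rec X. a.(X\{a} + 0)\{b})\{a} + 0)\{b} → deadlocked
Partition-refinement fixed point:
  B0 = {s0, t0}
  B1 = {s1, t1}
s0 ∈ B0, t0 ∈ B0 → same block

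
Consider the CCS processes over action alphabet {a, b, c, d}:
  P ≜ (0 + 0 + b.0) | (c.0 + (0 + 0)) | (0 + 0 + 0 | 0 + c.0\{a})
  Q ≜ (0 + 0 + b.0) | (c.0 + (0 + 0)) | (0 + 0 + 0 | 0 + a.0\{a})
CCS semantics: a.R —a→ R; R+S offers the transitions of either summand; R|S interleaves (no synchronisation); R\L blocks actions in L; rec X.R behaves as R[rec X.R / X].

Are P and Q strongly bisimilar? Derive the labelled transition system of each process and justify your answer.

NO

Reachable graph of P (8 states):
  p0 = (0 + 0 + b.0) | (c.0 + (0 + 0)) | (0 + 0 + 0 | 0 + c.0\{a}) has moves ··b··> p1, ··c··> p2, ··c··> p3
  p1 = 0 | (c.0 + (0 + 0)) | (0 + 0 + 0 | 0 + c.0\{a}) has moves ··c··> p4, ··c··> p5
  p2 = (0 + 0 + b.0) | (c.0 + (0 + 0)) | 0\{a} has moves ··b··> p4, ··c··> p6
  p3 = (0 + 0 + b.0) | 0 | (0 + 0 + 0 | 0 + c.0\{a}) has moves ··b··> p5, ··c··> p6
  p4 = 0 | (c.0 + (0 + 0)) | 0\{a} has moves ··c··> p7
  p5 = 0 | 0 | (0 + 0 + 0 | 0 + c.0\{a}) has moves ··c··> p7
  p6 = (0 + 0 + b.0) | 0 | 0\{a} has moves ··b··> p7
  p7 = 0 | 0 | 0\{a} has moves deadlocked
Reachable graph of Q (8 states):
  q0 = (0 + 0 + b.0) | (c.0 + (0 + 0)) | (0 + 0 + 0 | 0 + a.0\{a}) has moves ··a··> q1, ··b··> q2, ··c··> q3
  q1 = (0 + 0 + b.0) | (c.0 + (0 + 0)) | 0\{a} has moves ··b··> q4, ··c··> q5
  q2 = 0 | (c.0 + (0 + 0)) | (0 + 0 + 0 | 0 + a.0\{a}) has moves ··a··> q4, ··c··> q6
  q3 = (0 + 0 + b.0) | 0 | (0 + 0 + 0 | 0 + a.0\{a}) has moves ··a··> q5, ··b··> q6
  q4 = 0 | (c.0 + (0 + 0)) | 0\{a} has moves ··c··> q7
  q5 = (0 + 0 + b.0) | 0 | 0\{a} has moves ··b··> q7
  q6 = 0 | 0 | (0 + 0 + 0 | 0 + a.0\{a}) has moves ··a··> q7
  q7 = 0 | 0 | 0\{a} has moves deadlocked
Coarsest stable partition (strong bisimilarity classes):
  B0 = {p0}
  B1 = {p2, p3, q1}
  B2 = {p6, q5}
  B3 = {p7, q7}
  B4 = {p4, p5, q4}
  B5 = {p1}
  B6 = {q0}
  B7 = {q3}
  B8 = {q6}
  B9 = {q2}
p0 ∈ B0, q0 ∈ B6 → different blocks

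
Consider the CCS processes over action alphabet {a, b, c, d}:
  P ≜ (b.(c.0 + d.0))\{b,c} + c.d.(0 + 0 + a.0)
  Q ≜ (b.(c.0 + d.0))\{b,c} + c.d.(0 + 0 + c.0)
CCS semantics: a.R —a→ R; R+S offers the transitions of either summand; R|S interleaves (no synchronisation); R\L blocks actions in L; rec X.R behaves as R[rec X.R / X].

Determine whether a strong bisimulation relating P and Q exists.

NO

LTS(P): 4 reachable states
  p0 = (b.(c.0 + d.0))\{b,c} + c.d.(0 + 0 + a.0) has moves -c-> p1
  p1 = d.(0 + 0 + a.0) has moves -d-> p2
  p2 = 0 + 0 + a.0 has moves -a-> p3
  p3 = 0 has moves deadlocked
LTS(Q): 4 reachable states
  q0 = (b.(c.0 + d.0))\{b,c} + c.d.(0 + 0 + c.0) has moves -c-> q1
  q1 = d.(0 + 0 + c.0) has moves -d-> q2
  q2 = 0 + 0 + c.0 has moves -c-> q3
  q3 = 0 has moves deadlocked
Partition-refinement fixed point:
  B0 = {p0}
  B1 = {p1}
  B2 = {p2}
  B3 = {p3, q3}
  B4 = {q0}
  B5 = {q1}
  B6 = {q2}
p0 ∈ B0, q0 ∈ B4 → different blocks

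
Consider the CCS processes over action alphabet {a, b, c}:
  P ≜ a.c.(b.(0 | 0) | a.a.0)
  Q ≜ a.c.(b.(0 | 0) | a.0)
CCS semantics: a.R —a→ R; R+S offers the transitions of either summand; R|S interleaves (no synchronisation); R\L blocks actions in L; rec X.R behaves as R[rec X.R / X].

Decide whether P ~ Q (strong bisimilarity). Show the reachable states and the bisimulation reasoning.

NO

LTS(P): 8 reachable states
  p0 = a.c.(b.(0 | 0) | a.a.0) | —a→ p1
  p1 = c.(b.(0 | 0) | a.a.0) | —c→ p2
  p2 = b.(0 | 0) | a.a.0 | —a→ p3, —b→ p4
  p3 = b.(0 | 0) | a.0 | —a→ p5, —b→ p6
  p4 = 0 | 0 | a.a.0 | —a→ p6
  p5 = b.(0 | 0) | 0 | —b→ p7
  p6 = 0 | 0 | a.0 | —a→ p7
  p7 = 0 | 0 | 0 | ∅
LTS(Q): 6 reachable states
  q0 = a.c.(b.(0 | 0) | a.0) | —a→ q1
  q1 = c.(b.(0 | 0) | a.0) | —c→ q2
  q2 = b.(0 | 0) | a.0 | —a→ q3, —b→ q4
  q3 = b.(0 | 0) | 0 | —b→ q5
  q4 = 0 | 0 | a.0 | —a→ q5
  q5 = 0 | 0 | 0 | ∅
Partition-refinement fixed point:
  B0 = {p0}
  B1 = {p1}
  B2 = {p2}
  B3 = {p4}
  B4 = {p6, q4}
  B5 = {p7, q5}
  B6 = {p3, q2}
  B7 = {p5, q3}
  B8 = {q0}
  B9 = {q1}
p0 ∈ B0, q0 ∈ B8 → different blocks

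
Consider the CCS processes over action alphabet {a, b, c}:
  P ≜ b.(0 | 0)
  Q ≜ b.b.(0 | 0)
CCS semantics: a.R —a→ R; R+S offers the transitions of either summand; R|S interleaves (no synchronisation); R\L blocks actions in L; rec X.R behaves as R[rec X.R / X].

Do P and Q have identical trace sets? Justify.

Reachable graph of P (2 states):
  p0 = b.(0 | 0) → —b→ p1
  p1 = 0 | 0 → stopped
Reachable graph of Q (3 states):
  q0 = b.b.(0 | 0) → —b→ q1
  q1 = b.(0 | 0) → —b→ q2
  q2 = 0 | 0 → stopped
Trace ⟨bb⟩ through Q, begin at {q0}:
  after b @ step 1: {q1}
  after b @ step 2: {q2}
  ✓ Q
Trace ⟨bb⟩ through P, begin at {p0}:
  after b @ step 1: {p1}
  after b @ step 2: ∅ (P stuck)

trace-distinct — witness ⟨bb⟩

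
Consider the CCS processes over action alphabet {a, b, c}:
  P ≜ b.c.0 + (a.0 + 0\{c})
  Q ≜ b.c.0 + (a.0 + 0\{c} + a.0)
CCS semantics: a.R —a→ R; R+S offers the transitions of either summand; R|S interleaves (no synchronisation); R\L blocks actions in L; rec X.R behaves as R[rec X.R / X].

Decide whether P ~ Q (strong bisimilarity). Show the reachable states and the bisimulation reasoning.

P ~ Q

P's transition system — 3 states:
  p0 = b.c.0 + (a.0 + 0\{c}) ⊢ -a-> p1, -b-> p2
  p1 = 0 ⊢ stopped
  p2 = c.0 ⊢ -c-> p1
Q's transition system — 3 states:
  q0 = b.c.0 + (a.0 + 0\{c} + a.0) ⊢ -a-> q1, -b-> q2
  q1 = 0 ⊢ stopped
  q2 = c.0 ⊢ -c-> q1
Coarsest stable partition (strong bisimilarity classes):
  B0 = {p0, q0}
  B1 = {p1, q1}
  B2 = {p2, q2}
p0 ∈ B0, q0 ∈ B0 → same block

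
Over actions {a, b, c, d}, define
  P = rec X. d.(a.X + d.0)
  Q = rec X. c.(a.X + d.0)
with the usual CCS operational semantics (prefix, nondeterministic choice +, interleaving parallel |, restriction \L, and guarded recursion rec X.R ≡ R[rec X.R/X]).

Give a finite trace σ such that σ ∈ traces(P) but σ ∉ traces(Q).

d

LTS(P): 3 reachable states
  m0 = rec X. d.(a.X + d.0) | =d=> m1
  m1 = a.(rec X. d.(a.X + d.0)) + d.0 | =a=> m0, =d=> m2
  m2 = 0 | stopped
LTS(Q): 3 reachable states
  n0 = rec X. c.(a.X + d.0) | =c=> n1
  n1 = a.(rec X. c.(a.X + d.0)) + d.0 | =a=> n0, =d=> n2
  n2 = 0 | stopped
Run σ = ⟨d⟩ on P: start {m0}
  [1] d ⇒ {m1}
  ✓ P
Run σ = ⟨d⟩ on Q: start {n0}
  [1] d ⇒ ∅  — Q cannot continue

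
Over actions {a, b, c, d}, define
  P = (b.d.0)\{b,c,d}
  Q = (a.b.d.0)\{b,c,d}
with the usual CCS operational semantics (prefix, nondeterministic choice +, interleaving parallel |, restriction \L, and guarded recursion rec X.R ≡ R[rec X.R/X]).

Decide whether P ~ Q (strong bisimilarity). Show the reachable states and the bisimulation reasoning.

Reachable graph of P (1 states):
  u0 = (b.d.0)\{b,c,d} → ∅
Reachable graph of Q (2 states):
  v0 = (a.b.d.0)\{b,c,d} → =a=> v1
  v1 = (b.d.0)\{b,c,d} → ∅
Partition-refinement fixed point:
  B0 = {u0, v1}
  B1 = {v0}
u0 ∈ B0, v0 ∈ B1 → different blocks

NO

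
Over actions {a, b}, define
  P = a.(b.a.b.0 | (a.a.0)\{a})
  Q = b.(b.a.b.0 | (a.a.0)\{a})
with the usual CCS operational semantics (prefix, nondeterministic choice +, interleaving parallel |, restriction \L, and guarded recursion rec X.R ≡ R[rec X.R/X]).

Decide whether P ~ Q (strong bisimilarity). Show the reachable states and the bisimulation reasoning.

not bisimilar

Reachable graph of P (5 states):
  u0 = a.(b.a.b.0 | (a.a.0)\{a}) → -a-> u1
  u1 = b.a.b.0 | (a.a.0)\{a} → -b-> u2
  u2 = a.b.0 | (a.a.0)\{a} → -a-> u3
  u3 = b.0 | (a.a.0)\{a} → -b-> u4
  u4 = 0 | (a.a.0)\{a} → deadlocked
Reachable graph of Q (5 states):
  v0 = b.(b.a.b.0 | (a.a.0)\{a}) → -b-> v1
  v1 = b.a.b.0 | (a.a.0)\{a} → -b-> v2
  v2 = a.b.0 | (a.a.0)\{a} → -a-> v3
  v3 = b.0 | (a.a.0)\{a} → -b-> v4
  v4 = 0 | (a.a.0)\{a} → deadlocked
Coarsest stable partition (strong bisimilarity classes):
  B0 = {u0}
  B1 = {u1, v1}
  B2 = {u2, v2}
  B3 = {u3, v3}
  B4 = {u4, v4}
  B5 = {v0}
u0 ∈ B0, v0 ∈ B5 → different blocks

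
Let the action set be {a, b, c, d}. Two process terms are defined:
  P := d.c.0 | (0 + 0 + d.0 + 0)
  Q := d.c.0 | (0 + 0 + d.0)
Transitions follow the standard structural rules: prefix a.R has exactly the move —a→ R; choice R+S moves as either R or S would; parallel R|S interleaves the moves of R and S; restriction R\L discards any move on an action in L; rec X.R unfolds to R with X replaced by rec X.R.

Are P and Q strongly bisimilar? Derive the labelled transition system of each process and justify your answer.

bisimilar

LTS(P): 6 reachable states
  p0 = d.c.0 | (0 + 0 + d.0 + 0) :: -d-> p1, -d-> p2
  p1 = c.0 | (0 + 0 + d.0 + 0) :: -c-> p3, -d-> p4
  p2 = d.c.0 | 0 :: -d-> p4
  p3 = 0 | (0 + 0 + d.0 + 0) :: -d-> p5
  p4 = c.0 | 0 :: -c-> p5
  p5 = 0 | 0 :: deadlocked
LTS(Q): 6 reachable states
  q0 = d.c.0 | (0 + 0 + d.0) :: -d-> q1, -d-> q2
  q1 = c.0 | (0 + 0 + d.0) :: -c-> q3, -d-> q4
  q2 = d.c.0 | 0 :: -d-> q4
  q3 = 0 | (0 + 0 + d.0) :: -d-> q5
  q4 = c.0 | 0 :: -c-> q5
  q5 = 0 | 0 :: deadlocked
Coarsest stable partition (strong bisimilarity classes):
  B0 = {p0, q0}
  B1 = {p1, q1}
  B2 = {p3, q3}
  B3 = {p5, q5}
  B4 = {p4, q4}
  B5 = {p2, q2}
p0 ∈ B0, q0 ∈ B0 → same block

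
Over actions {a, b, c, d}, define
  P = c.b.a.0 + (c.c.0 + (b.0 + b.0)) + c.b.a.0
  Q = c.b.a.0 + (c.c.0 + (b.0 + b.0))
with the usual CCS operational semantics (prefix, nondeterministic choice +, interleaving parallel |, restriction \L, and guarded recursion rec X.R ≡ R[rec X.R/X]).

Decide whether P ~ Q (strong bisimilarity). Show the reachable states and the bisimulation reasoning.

Reachable graph of P (5 states):
  s0 = c.b.a.0 + (c.c.0 + (b.0 + b.0)) + c.b.a.0 | ··b··> s1, ··c··> s2, ··c··> s3
  s1 = 0 | (no moves)
  s2 = b.a.0 | ··b··> s4
  s3 = c.0 | ··c··> s1
  s4 = a.0 | ··a··> s1
Reachable graph of Q (5 states):
  t0 = c.b.a.0 + (c.c.0 + (b.0 + b.0)) | ··b··> t1, ··c··> t2, ··c··> t3
  t1 = 0 | (no moves)
  t2 = b.a.0 | ··b··> t4
  t3 = c.0 | ··c··> t1
  t4 = a.0 | ··a··> t1
Coarsest stable partition (strong bisimilarity classes):
  B0 = {s0, t0}
  B1 = {s3, t3}
  B2 = {s1, t1}
  B3 = {s2, t2}
  B4 = {s4, t4}
s0 ∈ B0, t0 ∈ B0 → same block

P ~ Q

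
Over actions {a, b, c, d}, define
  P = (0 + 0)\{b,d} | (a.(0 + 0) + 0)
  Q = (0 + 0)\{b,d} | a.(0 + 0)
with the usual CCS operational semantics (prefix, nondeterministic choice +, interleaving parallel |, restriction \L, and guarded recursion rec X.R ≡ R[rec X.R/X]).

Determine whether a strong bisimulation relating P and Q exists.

P's transition system — 2 states:
  m0 = (0 + 0)\{b,d} | (a.(0 + 0) + 0) | ··a··> m1
  m1 = (0 + 0)\{b,d} | (0 + 0) | (no moves)
Q's transition system — 2 states:
  n0 = (0 + 0)\{b,d} | a.(0 + 0) | ··a··> n1
  n1 = (0 + 0)\{b,d} | (0 + 0) | (no moves)
Bisimilarity quotient blocks:
  B0 = {m0, n0}
  B1 = {m1, n1}
m0 ∈ B0, n0 ∈ B0 → same block

YES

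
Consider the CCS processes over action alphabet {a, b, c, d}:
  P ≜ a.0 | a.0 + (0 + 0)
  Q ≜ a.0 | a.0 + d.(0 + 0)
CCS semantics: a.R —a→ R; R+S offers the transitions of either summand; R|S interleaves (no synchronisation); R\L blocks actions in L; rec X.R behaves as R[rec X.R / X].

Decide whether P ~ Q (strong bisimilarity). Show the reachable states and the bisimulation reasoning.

not bisimilar

P's transition system — 4 states:
  s0 = a.0 | a.0 + (0 + 0) :: --a--▸ s1, --a--▸ s2
  s1 = 0 | a.0 :: --a--▸ s3
  s2 = a.0 | 0 :: --a--▸ s3
  s3 = 0 | 0 :: ·
Q's transition system — 5 states:
  t0 = a.0 | a.0 + d.(0 + 0) :: --a--▸ t1, --a--▸ t2, --d--▸ t3
  t1 = 0 | a.0 :: --a--▸ t4
  t2 = a.0 | 0 :: --a--▸ t4
  t3 = 0 + 0 :: ·
  t4 = 0 | 0 :: ·
Coarsest stable partition (strong bisimilarity classes):
  B0 = {s0}
  B1 = {s1, s2, t1, t2}
  B2 = {s3, t3, t4}
  B3 = {t0}
s0 ∈ B0, t0 ∈ B3 → different blocks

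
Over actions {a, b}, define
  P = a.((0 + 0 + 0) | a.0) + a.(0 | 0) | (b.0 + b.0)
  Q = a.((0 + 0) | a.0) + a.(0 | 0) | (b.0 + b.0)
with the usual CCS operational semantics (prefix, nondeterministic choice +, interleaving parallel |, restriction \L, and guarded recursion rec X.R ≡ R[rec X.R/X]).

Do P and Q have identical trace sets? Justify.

trace-equivalent

P's transition system — 6 states:
  s0 = a.((0 + 0 + 0) | a.0) + a.(0 | 0) | (b.0 + b.0) ⊢ ··a··> s1, ··a··> s2, ··b··> s3
  s1 = (0 + 0 + 0) | a.0 ⊢ ··a··> s4
  s2 = 0 | 0 | (b.0 + b.0) ⊢ ··b··> s5
  s3 = a.(0 | 0) | 0 ⊢ ··a··> s5
  s4 = (0 + 0 + 0) | 0 ⊢ ·
  s5 = 0 | 0 | 0 ⊢ ·
Q's transition system — 6 states:
  t0 = a.((0 + 0) | a.0) + a.(0 | 0) | (b.0 + b.0) ⊢ ··a··> t1, ··a··> t2, ··b··> t3
  t1 = (0 + 0) | a.0 ⊢ ··a··> t4
  t2 = 0 | 0 | (b.0 + b.0) ⊢ ··b··> t5
  t3 = a.(0 | 0) | 0 ⊢ ··a··> t5
  t4 = (0 + 0) | 0 ⊢ ·
  t5 = 0 | 0 | 0 ⊢ ·
Partition-refinement fixed point:
  B0 = {s0, t0}
  B1 = {s1, s3, t1, t3}
  B2 = {s4, s5, t4, t5}
  B3 = {s2, t2}
s0 ∈ B0, t0 ∈ B0 → same block
Bisimilar ⇒ trace-equivalent.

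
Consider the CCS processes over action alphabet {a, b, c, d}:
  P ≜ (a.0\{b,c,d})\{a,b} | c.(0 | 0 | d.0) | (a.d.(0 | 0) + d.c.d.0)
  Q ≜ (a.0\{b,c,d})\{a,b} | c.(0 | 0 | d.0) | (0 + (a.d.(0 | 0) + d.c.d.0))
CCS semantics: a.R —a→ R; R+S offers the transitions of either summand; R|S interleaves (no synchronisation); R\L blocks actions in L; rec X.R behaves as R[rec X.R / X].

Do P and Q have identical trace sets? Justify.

trace-equivalent

Reachable graph of P (18 states):
  s0 = (a.0\{b,c,d})\{a,b} | c.(0 | 0 | d.0) | (a.d.(0 | 0) + d.c.d.0) :: =a=> s1, =c=> s2, =d=> s3
  s1 = (a.0\{b,c,d})\{a,b} | c.(0 | 0 | d.0) | d.(0 | 0) :: =c=> s4, =d=> s5
  s2 = (a.0\{b,c,d})\{a,b} | (0 | 0 | d.0) | (a.d.(0 | 0) + d.c.d.0) :: =a=> s4, =d=> s6, =d=> s7
  s3 = (a.0\{b,c,d})\{a,b} | c.(0 | 0 | d.0) | c.d.0 :: =c=> s7, =c=> s8
  s4 = (a.0\{b,c,d})\{a,b} | (0 | 0 | d.0) | d.(0 | 0) :: =d=> s10, =d=> s9
  s5 = (a.0\{b,c,d})\{a,b} | c.(0 | 0 | d.0) | (0 | 0) :: =c=> s10
  s6 = (a.0\{b,c,d})\{a,b} | (0 | 0 | 0) | (a.d.(0 | 0) + d.c.d.0) :: =a=> s9, =d=> s11
  s7 = (a.0\{b,c,d})\{a,b} | (0 | 0 | d.0) | c.d.0 :: =c=> s12, =d=> s11
  s8 = (a.0\{b,c,d})\{a,b} | c.(0 | 0 | d.0) | d.0 :: =c=> s12, =d=> s13
  s9 = (a.0\{b,c,d})\{a,b} | (0 | 0 | 0) | d.(0 | 0) :: =d=> s14
  s10 = (a.0\{b,c,d})\{a,b} | (0 | 0 | d.0) | (0 | 0) :: =d=> s14
  s11 = (a.0\{b,c,d})\{a,b} | (0 | 0 | 0) | c.d.0 :: =c=> s15
  s12 = (a.0\{b,c,d})\{a,b} | (0 | 0 | d.0) | d.0 :: =d=> s15, =d=> s16
  s13 = (a.0\{b,c,d})\{a,b} | c.(0 | 0 | d.0) | 0 :: =c=> s16
  s14 = (a.0\{b,c,d})\{a,b} | (0 | 0 | 0) | (0 | 0) :: ·
  s15 = (a.0\{b,c,d})\{a,b} | (0 | 0 | 0) | d.0 :: =d=> s17
  s16 = (a.0\{b,c,d})\{a,b} | (0 | 0 | d.0) | 0 :: =d=> s17
  s17 = (a.0\{b,c,d})\{a,b} | (0 | 0 | 0) | 0 :: ·
Reachable graph of Q (18 states):
  t0 = (a.0\{b,c,d})\{a,b} | c.(0 | 0 | d.0) | (0 + (a.d.(0 | 0) + d.c.d.0)) :: =a=> t1, =c=> t2, =d=> t3
  t1 = (a.0\{b,c,d})\{a,b} | c.(0 | 0 | d.0) | d.(0 | 0) :: =c=> t4, =d=> t5
  t2 = (a.0\{b,c,d})\{a,b} | (0 | 0 | d.0) | (0 + (a.d.(0 | 0) + d.c.d.0)) :: =a=> t4, =d=> t6, =d=> t7
  t3 = (a.0\{b,c,d})\{a,b} | c.(0 | 0 | d.0) | c.d.0 :: =c=> t7, =c=> t8
  t4 = (a.0\{b,c,d})\{a,b} | (0 | 0 | d.0) | d.(0 | 0) :: =d=> t10, =d=> t9
  t5 = (a.0\{b,c,d})\{a,b} | c.(0 | 0 | d.0) | (0 | 0) :: =c=> t10
  t6 = (a.0\{b,c,d})\{a,b} | (0 | 0 | 0) | (0 + (a.d.(0 | 0) + d.c.d.0)) :: =a=> t9, =d=> t11
  t7 = (a.0\{b,c,d})\{a,b} | (0 | 0 | d.0) | c.d.0 :: =c=> t12, =d=> t11
  t8 = (a.0\{b,c,d})\{a,b} | c.(0 | 0 | d.0) | d.0 :: =c=> t12, =d=> t13
  t9 = (a.0\{b,c,d})\{a,b} | (0 | 0 | 0) | d.(0 | 0) :: =d=> t14
  t10 = (a.0\{b,c,d})\{a,b} | (0 | 0 | d.0) | (0 | 0) :: =d=> t14
  t11 = (a.0\{b,c,d})\{a,b} | (0 | 0 | 0) | c.d.0 :: =c=> t15
  t12 = (a.0\{b,c,d})\{a,b} | (0 | 0 | d.0) | d.0 :: =d=> t15, =d=> t16
  t13 = (a.0\{b,c,d})\{a,b} | c.(0 | 0 | d.0) | 0 :: =c=> t16
  t14 = (a.0\{b,c,d})\{a,b} | (0 | 0 | 0) | (0 | 0) :: ·
  t15 = (a.0\{b,c,d})\{a,b} | (0 | 0 | 0) | d.0 :: =d=> t17
  t16 = (a.0\{b,c,d})\{a,b} | (0 | 0 | d.0) | 0 :: =d=> t17
  t17 = (a.0\{b,c,d})\{a,b} | (0 | 0 | 0) | 0 :: ·
Coarsest stable partition (strong bisimilarity classes):
  B0 = {s0, t0}
  B1 = {s1, s7, s8, t1, t7, t8}
  B2 = {s12, s4, t12, t4}
  B3 = {s10, s15, s16, s9, t10, t15, t16, t9}
  B4 = {s14, s17, t14, t17}
  B5 = {s11, s13, s5, t11, t13, t5}
  B6 = {s2, t2}
  B7 = {s6, t6}
  B8 = {s3, t3}
s0 ∈ B0, t0 ∈ B0 → same block
Bisimilar ⇒ trace-equivalent.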